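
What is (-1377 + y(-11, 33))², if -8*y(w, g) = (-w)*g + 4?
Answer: 129572689/64 ≈ 2.0246e+6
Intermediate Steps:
y(w, g) = -½ + g*w/8 (y(w, g) = -((-w)*g + 4)/8 = -(-g*w + 4)/8 = -(4 - g*w)/8 = -½ + g*w/8)
(-1377 + y(-11, 33))² = (-1377 + (-½ + (⅛)*33*(-11)))² = (-1377 + (-½ - 363/8))² = (-1377 - 367/8)² = (-11383/8)² = 129572689/64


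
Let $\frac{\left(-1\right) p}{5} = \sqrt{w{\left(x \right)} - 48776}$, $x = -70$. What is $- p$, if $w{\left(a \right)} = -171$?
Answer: $5 i \sqrt{48947} \approx 1106.2 i$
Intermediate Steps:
$p = - 5 i \sqrt{48947}$ ($p = - 5 \sqrt{-171 - 48776} = - 5 \sqrt{-48947} = - 5 i \sqrt{48947} \approx - 1106.2 i$)
$- p = - \left(-5\right) i \sqrt{48947} = 5 i \sqrt{48947}$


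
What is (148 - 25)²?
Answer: 15129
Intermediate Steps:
(148 - 25)² = 123² = 15129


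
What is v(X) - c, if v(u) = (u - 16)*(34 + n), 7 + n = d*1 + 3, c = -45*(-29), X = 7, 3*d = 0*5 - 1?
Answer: -1572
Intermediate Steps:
d = -⅓ (d = (0*5 - 1)/3 = (0 - 1)/3 = (⅓)*(-1) = -⅓ ≈ -0.33333)
c = 1305
n = -13/3 (n = -7 + (-⅓*1 + 3) = -7 + (-⅓ + 3) = -7 + 8/3 = -13/3 ≈ -4.3333)
v(u) = -1424/3 + 89*u/3 (v(u) = (u - 16)*(34 - 13/3) = (-16 + u)*(89/3) = -1424/3 + 89*u/3)
v(X) - c = (-1424/3 + (89/3)*7) - 1*1305 = (-1424/3 + 623/3) - 1305 = -267 - 1305 = -1572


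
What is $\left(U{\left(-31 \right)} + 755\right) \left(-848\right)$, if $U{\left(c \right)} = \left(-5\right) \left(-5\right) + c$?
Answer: $-635152$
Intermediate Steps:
$U{\left(c \right)} = 25 + c$
$\left(U{\left(-31 \right)} + 755\right) \left(-848\right) = \left(\left(25 - 31\right) + 755\right) \left(-848\right) = \left(-6 + 755\right) \left(-848\right) = 749 \left(-848\right) = -635152$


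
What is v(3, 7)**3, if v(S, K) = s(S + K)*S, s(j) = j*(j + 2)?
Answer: 46656000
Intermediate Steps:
s(j) = j*(2 + j)
v(S, K) = S*(K + S)*(2 + K + S) (v(S, K) = ((S + K)*(2 + (S + K)))*S = ((K + S)*(2 + (K + S)))*S = ((K + S)*(2 + K + S))*S = S*(K + S)*(2 + K + S))
v(3, 7)**3 = (3*(7 + 3)*(2 + 7 + 3))**3 = (3*10*12)**3 = 360**3 = 46656000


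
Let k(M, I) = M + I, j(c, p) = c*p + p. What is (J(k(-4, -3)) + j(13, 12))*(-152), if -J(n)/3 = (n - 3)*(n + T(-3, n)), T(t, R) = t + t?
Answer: 33744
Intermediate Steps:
T(t, R) = 2*t
j(c, p) = p + c*p
k(M, I) = I + M
J(n) = -3*(-6 + n)*(-3 + n) (J(n) = -3*(n - 3)*(n + 2*(-3)) = -3*(-3 + n)*(n - 6) = -3*(-3 + n)*(-6 + n) = -3*(-6 + n)*(-3 + n))
(J(k(-4, -3)) + j(13, 12))*(-152) = ((-54 - 3*(-3 - 4)**2 + 27*(-3 - 4)) + 12*(1 + 13))*(-152) = ((-54 - 3*(-7)**2 + 27*(-7)) + 12*14)*(-152) = ((-54 - 3*49 - 189) + 168)*(-152) = ((-54 - 147 - 189) + 168)*(-152) = (-390 + 168)*(-152) = -222*(-152) = 33744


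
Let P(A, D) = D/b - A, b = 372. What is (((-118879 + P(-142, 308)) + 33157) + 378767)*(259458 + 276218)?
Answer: 14605992512368/93 ≈ 1.5705e+11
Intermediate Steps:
P(A, D) = -A + D/372 (P(A, D) = D/372 - A = -A + D/372)
(((-118879 + P(-142, 308)) + 33157) + 378767)*(259458 + 276218) = (((-118879 + (-1*(-142) + (1/372)*308)) + 33157) + 378767)*(259458 + 276218) = (((-118879 + (142 + 77/93)) + 33157) + 378767)*535676 = (((-118879 + 13283/93) + 33157) + 378767)*535676 = ((-11042464/93 + 33157) + 378767)*535676 = (-7958863/93 + 378767)*535676 = (27266468/93)*535676 = 14605992512368/93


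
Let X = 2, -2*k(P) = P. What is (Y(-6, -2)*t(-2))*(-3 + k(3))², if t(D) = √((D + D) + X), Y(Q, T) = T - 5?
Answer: -567*I*√2/4 ≈ -200.46*I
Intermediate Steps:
Y(Q, T) = -5 + T
k(P) = -P/2
t(D) = √(2 + 2*D) (t(D) = √((D + D) + 2) = √(2*D + 2) = √(2 + 2*D))
(Y(-6, -2)*t(-2))*(-3 + k(3))² = ((-5 - 2)*√(2 + 2*(-2)))*(-3 - ½*3)² = (-7*√(2 - 4))*(-3 - 3/2)² = (-7*I*√2)*(-9/2)² = -7*I*√2*(81/4) = -567*I*√2/4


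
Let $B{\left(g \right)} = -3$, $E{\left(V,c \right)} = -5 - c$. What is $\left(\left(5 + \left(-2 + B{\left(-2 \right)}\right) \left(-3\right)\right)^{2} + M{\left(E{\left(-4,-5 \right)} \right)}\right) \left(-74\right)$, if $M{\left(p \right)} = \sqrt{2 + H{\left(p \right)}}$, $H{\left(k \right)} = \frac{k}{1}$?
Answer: $-29600 - 74 \sqrt{2} \approx -29705.0$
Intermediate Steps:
$H{\left(k \right)} = k$ ($H{\left(k \right)} = k 1 = k$)
$M{\left(p \right)} = \sqrt{2 + p}$
$\left(\left(5 + \left(-2 + B{\left(-2 \right)}\right) \left(-3\right)\right)^{2} + M{\left(E{\left(-4,-5 \right)} \right)}\right) \left(-74\right) = \left(\left(5 + \left(-2 - 3\right) \left(-3\right)\right)^{2} + \sqrt{2 - 0}\right) \left(-74\right) = \left(\left(5 - -15\right)^{2} + \sqrt{2 + \left(-5 + 5\right)}\right) \left(-74\right) = \left(\left(5 + 15\right)^{2} + \sqrt{2 + 0}\right) \left(-74\right) = \left(20^{2} + \sqrt{2}\right) \left(-74\right) = \left(400 + \sqrt{2}\right) \left(-74\right) = -29600 - 74 \sqrt{2}$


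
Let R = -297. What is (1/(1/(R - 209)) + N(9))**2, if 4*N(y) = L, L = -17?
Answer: 4165681/16 ≈ 2.6036e+5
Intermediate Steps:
N(y) = -17/4 (N(y) = (1/4)*(-17) = -17/4)
(1/(1/(R - 209)) + N(9))**2 = (1/(1/(-297 - 209)) - 17/4)**2 = (1/(1/(-506)) - 17/4)**2 = (1/(-1/506) - 17/4)**2 = (-506 - 17/4)**2 = (-2041/4)**2 = 4165681/16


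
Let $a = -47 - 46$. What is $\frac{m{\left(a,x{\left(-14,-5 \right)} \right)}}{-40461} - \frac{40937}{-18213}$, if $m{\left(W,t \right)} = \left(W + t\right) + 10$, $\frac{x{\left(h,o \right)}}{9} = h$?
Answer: $\frac{42568166}{18895287} \approx 2.2528$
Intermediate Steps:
$a = -93$
$x{\left(h,o \right)} = 9 h$
$m{\left(W,t \right)} = 10 + W + t$
$\frac{m{\left(a,x{\left(-14,-5 \right)} \right)}}{-40461} - \frac{40937}{-18213} = \frac{10 - 93 + 9 \left(-14\right)}{-40461} - \frac{40937}{-18213} = \left(10 - 93 - 126\right) \left(- \frac{1}{40461}\right) - - \frac{3149}{1401} = \left(-209\right) \left(- \frac{1}{40461}\right) + \frac{3149}{1401} = \frac{209}{40461} + \frac{3149}{1401} = \frac{42568166}{18895287}$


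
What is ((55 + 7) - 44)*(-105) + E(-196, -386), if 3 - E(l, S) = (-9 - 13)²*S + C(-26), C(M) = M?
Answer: 184963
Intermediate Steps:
E(l, S) = 29 - 484*S (E(l, S) = 3 - ((-9 - 13)²*S - 26) = 3 - ((-22)²*S - 26) = 3 - (484*S - 26) = 3 - (-26 + 484*S) = 3 + (26 - 484*S) = 29 - 484*S)
((55 + 7) - 44)*(-105) + E(-196, -386) = ((55 + 7) - 44)*(-105) + (29 - 484*(-386)) = (62 - 44)*(-105) + (29 + 186824) = 18*(-105) + 186853 = -1890 + 186853 = 184963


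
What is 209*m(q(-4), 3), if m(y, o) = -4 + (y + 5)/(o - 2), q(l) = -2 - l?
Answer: 627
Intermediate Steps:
m(y, o) = -4 + (5 + y)/(-2 + o)
209*m(q(-4), 3) = 209*((13 + (-2 - 1*(-4)) - 4*3)/(-2 + 3)) = 209*((13 + (-2 + 4) - 12)/1) = 209*(1*(13 + 2 - 12)) = 209*(1*3) = 209*3 = 627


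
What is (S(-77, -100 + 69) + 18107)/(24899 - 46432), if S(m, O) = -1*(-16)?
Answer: -18123/21533 ≈ -0.84164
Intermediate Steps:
S(m, O) = 16
(S(-77, -100 + 69) + 18107)/(24899 - 46432) = (16 + 18107)/(24899 - 46432) = 18123/(-21533) = 18123*(-1/21533) = -18123/21533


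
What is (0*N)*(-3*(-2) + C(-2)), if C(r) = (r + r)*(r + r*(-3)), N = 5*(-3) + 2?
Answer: 0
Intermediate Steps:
N = -13 (N = -15 + 2 = -13)
C(r) = -4*r**2 (C(r) = (2*r)*(r - 3*r) = (2*r)*(-2*r) = -4*r**2)
(0*N)*(-3*(-2) + C(-2)) = (0*(-13))*(-3*(-2) - 4*(-2)**2) = 0*(6 - 4*4) = 0*(6 - 16) = 0*(-10) = 0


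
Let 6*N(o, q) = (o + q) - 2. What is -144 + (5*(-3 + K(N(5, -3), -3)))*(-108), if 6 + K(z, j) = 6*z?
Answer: 4716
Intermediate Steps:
N(o, q) = -1/3 + o/6 + q/6 (N(o, q) = ((o + q) - 2)/6 = (-2 + o + q)/6 = -1/3 + o/6 + q/6)
K(z, j) = -6 + 6*z
-144 + (5*(-3 + K(N(5, -3), -3)))*(-108) = -144 + (5*(-3 + (-6 + 6*(-1/3 + (1/6)*5 + (1/6)*(-3)))))*(-108) = -144 + (5*(-3 + (-6 + 6*(-1/3 + 5/6 - 1/2))))*(-108) = -144 + (5*(-3 + (-6 + 6*0)))*(-108) = -144 + (5*(-3 + (-6 + 0)))*(-108) = -144 + (5*(-3 - 6))*(-108) = -144 + (5*(-9))*(-108) = -144 - 45*(-108) = -144 + 4860 = 4716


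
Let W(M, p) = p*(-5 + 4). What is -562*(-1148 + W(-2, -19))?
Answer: 634498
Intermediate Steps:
W(M, p) = -p (W(M, p) = p*(-1) = -p)
-562*(-1148 + W(-2, -19)) = -562*(-1148 - 1*(-19)) = -562*(-1148 + 19) = -562*(-1129) = 634498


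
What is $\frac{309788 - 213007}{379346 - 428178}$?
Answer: $- \frac{96781}{48832} \approx -1.9819$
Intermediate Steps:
$\frac{309788 - 213007}{379346 - 428178} = \frac{96781}{-48832} = 96781 \left(- \frac{1}{48832}\right) = - \frac{96781}{48832}$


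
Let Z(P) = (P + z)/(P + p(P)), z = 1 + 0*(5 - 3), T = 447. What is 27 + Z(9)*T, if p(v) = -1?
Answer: 2343/4 ≈ 585.75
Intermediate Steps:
z = 1 (z = 1 + 0*2 = 1 + 0 = 1)
Z(P) = (1 + P)/(-1 + P) (Z(P) = (P + 1)/(P - 1) = (1 + P)/(-1 + P))
27 + Z(9)*T = 27 + ((1 + 9)/(-1 + 9))*447 = 27 + (10/8)*447 = 27 + ((⅛)*10)*447 = 27 + (5/4)*447 = 27 + 2235/4 = 2343/4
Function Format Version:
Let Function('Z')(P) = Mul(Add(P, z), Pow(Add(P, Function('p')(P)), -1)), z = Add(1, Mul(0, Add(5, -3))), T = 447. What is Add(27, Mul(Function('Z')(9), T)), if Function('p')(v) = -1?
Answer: Rational(2343, 4) ≈ 585.75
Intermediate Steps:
z = 1 (z = Add(1, Mul(0, 2)) = Add(1, 0) = 1)
Function('Z')(P) = Mul(Pow(Add(-1, P), -1), Add(1, P)) (Function('Z')(P) = Mul(Add(P, 1), Pow(Add(P, -1), -1)) = Mul(Add(1, P), Pow(Add(-1, P), -1)) = Mul(Pow(Add(-1, P), -1), Add(1, P)))
Add(27, Mul(Function('Z')(9), T)) = Add(27, Mul(Mul(Pow(Add(-1, 9), -1), Add(1, 9)), 447)) = Add(27, Mul(Mul(Pow(8, -1), 10), 447)) = Add(27, Mul(Mul(Rational(1, 8), 10), 447)) = Add(27, Mul(Rational(5, 4), 447)) = Add(27, Rational(2235, 4)) = Rational(2343, 4)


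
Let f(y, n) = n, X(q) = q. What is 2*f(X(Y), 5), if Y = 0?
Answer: 10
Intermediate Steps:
2*f(X(Y), 5) = 2*5 = 10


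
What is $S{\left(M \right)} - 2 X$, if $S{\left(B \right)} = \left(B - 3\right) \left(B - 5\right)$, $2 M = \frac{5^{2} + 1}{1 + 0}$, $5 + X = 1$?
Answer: $88$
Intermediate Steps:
$X = -4$ ($X = -5 + 1 = -4$)
$M = 13$ ($M = \frac{\left(5^{2} + 1\right) \frac{1}{1 + 0}}{2} = \frac{\left(25 + 1\right) 1^{-1}}{2} = \frac{26 \cdot 1}{2} = \frac{1}{2} \cdot 26 = 13$)
$S{\left(B \right)} = \left(-5 + B\right) \left(-3 + B\right)$ ($S{\left(B \right)} = \left(-3 + B\right) \left(-5 + B\right) = \left(-5 + B\right) \left(-3 + B\right)$)
$S{\left(M \right)} - 2 X = \left(15 + 13^{2} - 104\right) - -8 = \left(15 + 169 - 104\right) + 8 = 80 + 8 = 88$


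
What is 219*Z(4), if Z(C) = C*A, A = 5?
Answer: 4380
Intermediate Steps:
Z(C) = 5*C (Z(C) = C*5 = 5*C)
219*Z(4) = 219*(5*4) = 219*20 = 4380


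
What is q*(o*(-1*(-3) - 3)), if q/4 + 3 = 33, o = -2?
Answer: 0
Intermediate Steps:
q = 120 (q = -12 + 4*33 = -12 + 132 = 120)
q*(o*(-1*(-3) - 3)) = 120*(-2*(-1*(-3) - 3)) = 120*(-2*(3 - 3)) = 120*(-2*0) = 120*0 = 0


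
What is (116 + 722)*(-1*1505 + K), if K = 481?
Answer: -858112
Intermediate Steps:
(116 + 722)*(-1*1505 + K) = (116 + 722)*(-1*1505 + 481) = 838*(-1505 + 481) = 838*(-1024) = -858112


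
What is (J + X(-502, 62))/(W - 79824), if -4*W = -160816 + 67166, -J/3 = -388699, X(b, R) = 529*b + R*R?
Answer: -7038/439 ≈ -16.032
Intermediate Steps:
X(b, R) = R² + 529*b (X(b, R) = 529*b + R² = R² + 529*b)
J = 1166097 (J = -3*(-388699) = 1166097)
W = 46825/2 (W = -(-160816 + 67166)/4 = -¼*(-93650) = 46825/2 ≈ 23413.)
(J + X(-502, 62))/(W - 79824) = (1166097 + (62² + 529*(-502)))/(46825/2 - 79824) = (1166097 + (3844 - 265558))/(-112823/2) = (1166097 - 261714)*(-2/112823) = 904383*(-2/112823) = -7038/439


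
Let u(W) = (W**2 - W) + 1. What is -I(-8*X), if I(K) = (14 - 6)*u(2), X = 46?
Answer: -24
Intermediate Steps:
u(W) = 1 + W**2 - W
I(K) = 24 (I(K) = (14 - 6)*(1 + 2**2 - 1*2) = 8*(1 + 4 - 2) = 8*3 = 24)
-I(-8*X) = -1*24 = -24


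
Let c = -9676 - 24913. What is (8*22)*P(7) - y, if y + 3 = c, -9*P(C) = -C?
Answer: 312560/9 ≈ 34729.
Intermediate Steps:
c = -34589
P(C) = C/9 (P(C) = -(-1)*C/9 = C/9)
y = -34592 (y = -3 - 34589 = -34592)
(8*22)*P(7) - y = (8*22)*((1/9)*7) - 1*(-34592) = 176*(7/9) + 34592 = 1232/9 + 34592 = 312560/9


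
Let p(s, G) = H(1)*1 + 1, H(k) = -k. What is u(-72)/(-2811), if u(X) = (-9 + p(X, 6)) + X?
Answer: 27/937 ≈ 0.028815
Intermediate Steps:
p(s, G) = 0 (p(s, G) = -1*1*1 + 1 = -1*1 + 1 = -1 + 1 = 0)
u(X) = -9 + X (u(X) = (-9 + 0) + X = -9 + X)
u(-72)/(-2811) = (-9 - 72)/(-2811) = -81*(-1/2811) = 27/937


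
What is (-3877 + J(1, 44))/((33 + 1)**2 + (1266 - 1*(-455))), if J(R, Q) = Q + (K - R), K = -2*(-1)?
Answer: -3832/2877 ≈ -1.3319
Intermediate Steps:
K = 2
J(R, Q) = 2 + Q - R (J(R, Q) = Q + (2 - R) = 2 + Q - R)
(-3877 + J(1, 44))/((33 + 1)**2 + (1266 - 1*(-455))) = (-3877 + (2 + 44 - 1*1))/((33 + 1)**2 + (1266 - 1*(-455))) = (-3877 + (2 + 44 - 1))/(34**2 + (1266 + 455)) = (-3877 + 45)/(1156 + 1721) = -3832/2877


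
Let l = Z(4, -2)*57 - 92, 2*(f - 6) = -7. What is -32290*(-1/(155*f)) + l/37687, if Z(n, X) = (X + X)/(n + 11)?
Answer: 486748676/5841485 ≈ 83.326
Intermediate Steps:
f = 5/2 (f = 6 + (1/2)*(-7) = 6 - 7/2 = 5/2 ≈ 2.5000)
Z(n, X) = 2*X/(11 + n) (Z(n, X) = (2*X)/(11 + n) = 2*X/(11 + n))
l = -536/5 (l = (2*(-2)/(11 + 4))*57 - 92 = (2*(-2)/15)*57 - 92 = (2*(-2)*(1/15))*57 - 92 = -4/15*57 - 92 = -76/5 - 92 = -536/5 ≈ -107.20)
-32290*(-1/(155*f)) + l/37687 = -32290/((5/2)*(-155)) - 536/5/37687 = -32290/(-775/2) - 536/5*1/37687 = -32290*(-2/775) - 536/188435 = 12916/155 - 536/188435 = 486748676/5841485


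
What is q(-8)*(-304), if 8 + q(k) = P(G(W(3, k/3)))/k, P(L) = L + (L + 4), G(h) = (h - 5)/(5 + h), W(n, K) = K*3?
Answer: 8740/3 ≈ 2913.3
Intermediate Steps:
W(n, K) = 3*K
G(h) = (-5 + h)/(5 + h)
P(L) = 4 + 2*L (P(L) = L + (4 + L) = 4 + 2*L)
q(k) = -8 + (4 + 2*(-5 + k)/(5 + k))/k (q(k) = -8 + (4 + 2*((-5 + 3*(k/3))/(5 + 3*(k/3))))/k = -8 + (4 + 2*((-5 + k)/(5 + k)))/k = -8 + (4 + 2*(-5 + k)/(5 + k))/k)
q(-8)*(-304) = (2*(5 - 17*(-8) - 4*(-8)²)/(-8*(5 - 8)))*(-304) = (2*(-⅛)*(5 + 136 - 4*64)/(-3))*(-304) = (2*(-⅛)*(-⅓)*(5 + 136 - 256))*(-304) = (2*(-⅛)*(-⅓)*(-115))*(-304) = -115/12*(-304) = 8740/3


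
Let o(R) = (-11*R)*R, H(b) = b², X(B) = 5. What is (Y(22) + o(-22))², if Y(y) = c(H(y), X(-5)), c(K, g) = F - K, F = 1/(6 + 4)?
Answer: 3373170241/100 ≈ 3.3732e+7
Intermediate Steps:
o(R) = -11*R²
F = ⅒ (F = 1/10 = ⅒ ≈ 0.10000)
c(K, g) = ⅒ - K
Y(y) = ⅒ - y²
(Y(22) + o(-22))² = ((⅒ - 1*22²) - 11*(-22)²)² = ((⅒ - 1*484) - 11*484)² = ((⅒ - 484) - 5324)² = (-4839/10 - 5324)² = (-58079/10)² = 3373170241/100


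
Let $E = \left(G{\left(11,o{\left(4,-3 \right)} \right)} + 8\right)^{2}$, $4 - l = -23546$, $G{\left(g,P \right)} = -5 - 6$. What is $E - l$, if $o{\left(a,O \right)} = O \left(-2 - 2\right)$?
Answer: $-23541$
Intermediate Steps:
$o{\left(a,O \right)} = - 4 O$ ($o{\left(a,O \right)} = O \left(-4\right) = - 4 O$)
$G{\left(g,P \right)} = -11$ ($G{\left(g,P \right)} = -5 - 6 = -11$)
$l = 23550$ ($l = 4 - -23546 = 4 + 23546 = 23550$)
$E = 9$ ($E = \left(-11 + 8\right)^{2} = \left(-3\right)^{2} = 9$)
$E - l = 9 - 23550 = -23541$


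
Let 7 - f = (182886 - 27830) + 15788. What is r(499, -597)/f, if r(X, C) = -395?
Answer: 395/170837 ≈ 0.0023121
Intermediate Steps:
f = -170837 (f = 7 - ((182886 - 27830) + 15788) = 7 - (155056 + 15788) = 7 - 1*170844 = 7 - 170844 = -170837)
r(499, -597)/f = -395/(-170837) = -395*(-1/170837) = 395/170837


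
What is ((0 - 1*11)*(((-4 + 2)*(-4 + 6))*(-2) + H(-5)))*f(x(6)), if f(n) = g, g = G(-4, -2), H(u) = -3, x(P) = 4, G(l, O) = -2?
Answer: 110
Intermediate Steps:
g = -2
f(n) = -2
((0 - 1*11)*(((-4 + 2)*(-4 + 6))*(-2) + H(-5)))*f(x(6)) = ((0 - 1*11)*(((-4 + 2)*(-4 + 6))*(-2) - 3))*(-2) = ((0 - 11)*(-2*2*(-2) - 3))*(-2) = -11*(-4*(-2) - 3)*(-2) = -11*(8 - 3)*(-2) = -11*5*(-2) = -55*(-2) = 110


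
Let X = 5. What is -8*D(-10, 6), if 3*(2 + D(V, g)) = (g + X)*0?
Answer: 16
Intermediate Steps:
D(V, g) = -2 (D(V, g) = -2 + ((g + 5)*0)/3 = -2 + ((5 + g)*0)/3 = -2 + (1/3)*0 = -2 + 0 = -2)
-8*D(-10, 6) = -8*(-2) = 16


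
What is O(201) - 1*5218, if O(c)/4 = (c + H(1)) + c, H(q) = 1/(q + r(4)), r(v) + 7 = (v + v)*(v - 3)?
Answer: -3608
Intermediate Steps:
r(v) = -7 + 2*v*(-3 + v) (r(v) = -7 + (v + v)*(v - 3) = -7 + (2*v)*(-3 + v) = -7 + 2*v*(-3 + v))
H(q) = 1/(1 + q) (H(q) = 1/(q + (-7 - 6*4 + 2*4²)) = 1/(q + (-7 - 24 + 2*16)) = 1/(q + (-7 - 24 + 32)) = 1/(q + 1) = 1/(1 + q))
O(c) = 2 + 8*c (O(c) = 4*((c + 1/(1 + 1)) + c) = 4*((c + 1/2) + c) = 4*((c + ½) + c) = 4*((½ + c) + c) = 4*(½ + 2*c) = 2 + 8*c)
O(201) - 1*5218 = (2 + 8*201) - 1*5218 = (2 + 1608) - 5218 = 1610 - 5218 = -3608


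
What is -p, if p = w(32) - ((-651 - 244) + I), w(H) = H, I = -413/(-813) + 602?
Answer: -263812/813 ≈ -324.49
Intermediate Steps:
I = 489839/813 (I = -413*(-1/813) + 602 = 413/813 + 602 = 489839/813 ≈ 602.51)
p = 263812/813 (p = 32 - ((-651 - 244) + 489839/813) = 32 - (-895 + 489839/813) = 32 - 1*(-237796/813) = 32 + 237796/813 = 263812/813 ≈ 324.49)
-p = -1*263812/813 = -263812/813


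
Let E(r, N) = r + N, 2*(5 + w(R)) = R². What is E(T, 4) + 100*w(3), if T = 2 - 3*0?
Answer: -44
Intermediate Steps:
T = 2 (T = 2 - 1*0 = 2 + 0 = 2)
w(R) = -5 + R²/2
E(r, N) = N + r
E(T, 4) + 100*w(3) = (4 + 2) + 100*(-5 + (½)*3²) = 6 + 100*(-5 + (½)*9) = 6 + 100*(-5 + 9/2) = 6 + 100*(-½) = 6 - 50 = -44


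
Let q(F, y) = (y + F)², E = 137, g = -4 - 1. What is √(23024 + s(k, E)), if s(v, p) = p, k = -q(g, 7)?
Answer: √23161 ≈ 152.19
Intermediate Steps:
g = -5
q(F, y) = (F + y)²
k = -4 (k = -(-5 + 7)² = -1*2² = -1*4 = -4)
√(23024 + s(k, E)) = √(23024 + 137) = √23161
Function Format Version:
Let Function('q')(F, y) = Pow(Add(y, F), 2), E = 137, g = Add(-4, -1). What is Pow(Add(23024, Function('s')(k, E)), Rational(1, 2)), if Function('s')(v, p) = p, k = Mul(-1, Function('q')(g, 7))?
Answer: Pow(23161, Rational(1, 2)) ≈ 152.19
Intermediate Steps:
g = -5
Function('q')(F, y) = Pow(Add(F, y), 2)
k = -4 (k = Mul(-1, Pow(Add(-5, 7), 2)) = Mul(-1, Pow(2, 2)) = Mul(-1, 4) = -4)
Pow(Add(23024, Function('s')(k, E)), Rational(1, 2)) = Pow(Add(23024, 137), Rational(1, 2)) = Pow(23161, Rational(1, 2))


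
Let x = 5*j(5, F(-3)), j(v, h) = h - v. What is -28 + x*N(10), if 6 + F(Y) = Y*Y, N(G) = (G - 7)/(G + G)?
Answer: -59/2 ≈ -29.500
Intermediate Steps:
N(G) = (-7 + G)/(2*G) (N(G) = (-7 + G)/((2*G)) = (-7 + G)*(1/(2*G)) = (-7 + G)/(2*G))
F(Y) = -6 + Y² (F(Y) = -6 + Y*Y = -6 + Y²)
x = -10 (x = 5*((-6 + (-3)²) - 1*5) = 5*((-6 + 9) - 5) = 5*(3 - 5) = 5*(-2) = -10)
-28 + x*N(10) = -28 - 5*(-7 + 10)/10 = -28 - 5*3/10 = -28 - 10*3/20 = -28 - 3/2 = -59/2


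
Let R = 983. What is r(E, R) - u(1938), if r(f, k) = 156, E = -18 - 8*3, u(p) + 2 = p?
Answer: -1780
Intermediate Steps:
u(p) = -2 + p
E = -42 (E = -18 - 24 = -42)
r(E, R) - u(1938) = 156 - (-2 + 1938) = 156 - 1*1936 = 156 - 1936 = -1780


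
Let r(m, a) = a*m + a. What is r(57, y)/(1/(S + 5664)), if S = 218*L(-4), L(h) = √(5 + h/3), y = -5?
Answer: -1642560 - 63220*√33/3 ≈ -1.7636e+6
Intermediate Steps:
r(m, a) = a + a*m
L(h) = √(5 + h/3) (L(h) = √(5 + h*(⅓)) = √(5 + h/3))
S = 218*√33/3 (S = 218*(√(45 + 3*(-4))/3) = 218*(√(45 - 12)/3) = 218*(√33/3) = 218*√33/3 ≈ 417.44)
r(57, y)/(1/(S + 5664)) = (-5*(1 + 57))/(1/(218*√33/3 + 5664)) = (-5*58)/(1/(5664 + 218*√33/3)) = -290*(5664 + 218*√33/3) = -1642560 - 63220*√33/3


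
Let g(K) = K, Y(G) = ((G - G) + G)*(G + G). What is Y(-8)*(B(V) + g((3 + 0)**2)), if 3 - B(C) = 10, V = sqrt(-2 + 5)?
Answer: 256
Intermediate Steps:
V = sqrt(3) ≈ 1.7320
B(C) = -7 (B(C) = 3 - 1*10 = 3 - 10 = -7)
Y(G) = 2*G**2 (Y(G) = (0 + G)*(2*G) = G*(2*G) = 2*G**2)
Y(-8)*(B(V) + g((3 + 0)**2)) = (2*(-8)**2)*(-7 + (3 + 0)**2) = (2*64)*(-7 + 3**2) = 128*(-7 + 9) = 128*2 = 256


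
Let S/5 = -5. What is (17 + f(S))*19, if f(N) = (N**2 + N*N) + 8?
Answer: 24225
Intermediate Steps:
S = -25 (S = 5*(-5) = -25)
f(N) = 8 + 2*N**2 (f(N) = (N**2 + N**2) + 8 = 2*N**2 + 8 = 8 + 2*N**2)
(17 + f(S))*19 = (17 + (8 + 2*(-25)**2))*19 = (17 + (8 + 2*625))*19 = (17 + (8 + 1250))*19 = (17 + 1258)*19 = 1275*19 = 24225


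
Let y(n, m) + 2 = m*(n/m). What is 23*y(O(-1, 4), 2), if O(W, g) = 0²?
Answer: -46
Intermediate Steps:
O(W, g) = 0
y(n, m) = -2 + n (y(n, m) = -2 + m*(n/m) = -2 + n)
23*y(O(-1, 4), 2) = 23*(-2 + 0) = 23*(-2) = -46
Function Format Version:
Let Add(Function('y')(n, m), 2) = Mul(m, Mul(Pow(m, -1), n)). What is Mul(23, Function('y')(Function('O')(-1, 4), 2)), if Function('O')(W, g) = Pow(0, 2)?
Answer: -46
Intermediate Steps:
Function('O')(W, g) = 0
Function('y')(n, m) = Add(-2, n) (Function('y')(n, m) = Add(-2, Mul(m, Mul(Pow(m, -1), n))) = Add(-2, Mul(m, Mul(n, Pow(m, -1)))) = Add(-2, n))
Mul(23, Function('y')(Function('O')(-1, 4), 2)) = Mul(23, Add(-2, 0)) = Mul(23, -2) = -46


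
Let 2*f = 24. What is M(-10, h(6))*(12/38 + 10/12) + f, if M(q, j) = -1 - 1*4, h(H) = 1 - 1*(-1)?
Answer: 713/114 ≈ 6.2544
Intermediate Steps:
f = 12 (f = (1/2)*24 = 12)
h(H) = 2 (h(H) = 1 + 1 = 2)
M(q, j) = -5 (M(q, j) = -1 - 4 = -5)
M(-10, h(6))*(12/38 + 10/12) + f = -5*(12/38 + 10/12) + 12 = -5*(12*(1/38) + 10*(1/12)) + 12 = -5*(6/19 + 5/6) + 12 = -5*131/114 + 12 = -655/114 + 12 = 713/114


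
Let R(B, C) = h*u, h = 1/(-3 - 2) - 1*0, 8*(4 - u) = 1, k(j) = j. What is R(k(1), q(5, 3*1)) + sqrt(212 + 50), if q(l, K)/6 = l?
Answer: -31/40 + sqrt(262) ≈ 15.411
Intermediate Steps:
q(l, K) = 6*l
u = 31/8 (u = 4 - 1/8*1 = 4 - 1/8 = 31/8 ≈ 3.8750)
h = -1/5 (h = 1/(-5) + 0 = -1/5 + 0 = -1/5 ≈ -0.20000)
R(B, C) = -31/40 (R(B, C) = -1/5*31/8 = -31/40)
R(k(1), q(5, 3*1)) + sqrt(212 + 50) = -31/40 + sqrt(212 + 50) = -31/40 + sqrt(262)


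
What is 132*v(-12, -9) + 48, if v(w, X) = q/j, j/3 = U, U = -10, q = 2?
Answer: 196/5 ≈ 39.200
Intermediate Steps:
j = -30 (j = 3*(-10) = -30)
v(w, X) = -1/15 (v(w, X) = 2/(-30) = 2*(-1/30) = -1/15)
132*v(-12, -9) + 48 = 132*(-1/15) + 48 = -44/5 + 48 = 196/5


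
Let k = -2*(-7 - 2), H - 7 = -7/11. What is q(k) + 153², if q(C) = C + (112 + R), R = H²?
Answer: 2853119/121 ≈ 23580.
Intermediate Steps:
H = 70/11 (H = 7 - 7/11 = 70/11 ≈ 6.3636)
R = 4900/121 (R = (70/11)² = 4900/121 ≈ 40.496)
k = 18 (k = -2*(-9) = 18)
q(C) = 18452/121 + C (q(C) = C + (112 + 4900/121) = C + 18452/121 = 18452/121 + C)
q(k) + 153² = (18452/121 + 18) + 153² = 20630/121 + 23409 = 2853119/121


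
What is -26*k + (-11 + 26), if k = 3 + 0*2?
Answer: -63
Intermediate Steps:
k = 3 (k = 3 + 0 = 3)
-26*k + (-11 + 26) = -26*3 + (-11 + 26) = -78 + 15 = -63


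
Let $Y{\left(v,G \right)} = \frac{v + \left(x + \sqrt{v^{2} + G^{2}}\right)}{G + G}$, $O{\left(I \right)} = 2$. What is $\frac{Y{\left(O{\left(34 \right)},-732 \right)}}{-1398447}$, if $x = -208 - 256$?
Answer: $- \frac{77}{341221068} + \frac{\sqrt{133957}}{1023663204} \approx 1.3188 \cdot 10^{-7}$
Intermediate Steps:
$x = -464$ ($x = -208 - 256 = -464$)
$Y{\left(v,G \right)} = \frac{-464 + v + \sqrt{G^{2} + v^{2}}}{2 G}$ ($Y{\left(v,G \right)} = \frac{v + \left(-464 + \sqrt{v^{2} + G^{2}}\right)}{G + G} = \frac{v + \left(-464 + \sqrt{G^{2} + v^{2}}\right)}{2 G} = \left(-464 + v + \sqrt{G^{2} + v^{2}}\right) \frac{1}{2 G} = \frac{-464 + v + \sqrt{G^{2} + v^{2}}}{2 G}$)
$\frac{Y{\left(O{\left(34 \right)},-732 \right)}}{-1398447} = \frac{\frac{1}{2} \frac{1}{-732} \left(-464 + 2 + \sqrt{\left(-732\right)^{2} + 2^{2}}\right)}{-1398447} = \frac{1}{2} \left(- \frac{1}{732}\right) \left(-464 + 2 + \sqrt{535824 + 4}\right) \left(- \frac{1}{1398447}\right) = \frac{1}{2} \left(- \frac{1}{732}\right) \left(-464 + 2 + \sqrt{535828}\right) \left(- \frac{1}{1398447}\right) = \frac{1}{2} \left(- \frac{1}{732}\right) \left(-464 + 2 + 2 \sqrt{133957}\right) \left(- \frac{1}{1398447}\right) = \frac{1}{2} \left(- \frac{1}{732}\right) \left(-462 + 2 \sqrt{133957}\right) \left(- \frac{1}{1398447}\right) = \left(\frac{77}{244} - \frac{\sqrt{133957}}{732}\right) \left(- \frac{1}{1398447}\right) = - \frac{77}{341221068} + \frac{\sqrt{133957}}{1023663204}$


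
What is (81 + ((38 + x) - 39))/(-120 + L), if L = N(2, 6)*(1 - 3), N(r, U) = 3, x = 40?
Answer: -20/21 ≈ -0.95238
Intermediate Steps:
L = -6 (L = 3*(1 - 3) = 3*(-2) = -6)
(81 + ((38 + x) - 39))/(-120 + L) = (81 + ((38 + 40) - 39))/(-120 - 6) = (81 + (78 - 39))/(-126) = (81 + 39)*(-1/126) = 120*(-1/126) = -20/21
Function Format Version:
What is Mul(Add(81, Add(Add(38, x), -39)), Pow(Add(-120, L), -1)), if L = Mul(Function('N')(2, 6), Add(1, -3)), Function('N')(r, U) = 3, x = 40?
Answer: Rational(-20, 21) ≈ -0.95238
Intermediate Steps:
L = -6 (L = Mul(3, Add(1, -3)) = Mul(3, -2) = -6)
Mul(Add(81, Add(Add(38, x), -39)), Pow(Add(-120, L), -1)) = Mul(Add(81, Add(Add(38, 40), -39)), Pow(Add(-120, -6), -1)) = Mul(Add(81, Add(78, -39)), Pow(-126, -1)) = Mul(Add(81, 39), Rational(-1, 126)) = Mul(120, Rational(-1, 126)) = Rational(-20, 21)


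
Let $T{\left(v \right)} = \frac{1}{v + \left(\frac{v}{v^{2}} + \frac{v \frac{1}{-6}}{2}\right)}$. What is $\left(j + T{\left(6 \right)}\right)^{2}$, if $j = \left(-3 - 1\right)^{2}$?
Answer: $\frac{75625}{289} \approx 261.68$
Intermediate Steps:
$j = 16$ ($j = \left(-4\right)^{2} = 16$)
$T{\left(v \right)} = \frac{1}{\frac{1}{v} + \frac{11 v}{12}}$ ($T{\left(v \right)} = \frac{1}{v + \left(\frac{v}{v^{2}} + v \left(- \frac{1}{6}\right) \frac{1}{2}\right)} = \frac{1}{v + \left(\frac{1}{v} + - \frac{v}{6} \cdot \frac{1}{2}\right)} = \frac{1}{v - \left(- \frac{1}{v} + \frac{v}{12}\right)} = \frac{1}{\frac{1}{v} + \frac{11 v}{12}}$)
$\left(j + T{\left(6 \right)}\right)^{2} = \left(16 + 12 \cdot 6 \frac{1}{12 + 11 \cdot 6^{2}}\right)^{2} = \left(16 + 12 \cdot 6 \frac{1}{12 + 11 \cdot 36}\right)^{2} = \left(16 + 12 \cdot 6 \frac{1}{12 + 396}\right)^{2} = \left(16 + 12 \cdot 6 \cdot \frac{1}{408}\right)^{2} = \left(16 + \frac{3}{17}\right)^{2} = \left(\frac{275}{17}\right)^{2} = \frac{75625}{289}$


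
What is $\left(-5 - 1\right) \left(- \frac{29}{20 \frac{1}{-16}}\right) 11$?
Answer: $- \frac{7656}{5} \approx -1531.2$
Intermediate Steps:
$\left(-5 - 1\right) \left(- \frac{29}{20 \frac{1}{-16}}\right) 11 = \left(-5 - 1\right) \left(- \frac{29}{20 \left(- \frac{1}{16}\right)}\right) 11 = - 6 \left(- \frac{29}{- \frac{5}{4}}\right) 11 = - 6 \left(\left(-29\right) \left(- \frac{4}{5}\right)\right) 11 = \left(-6\right) \frac{116}{5} \cdot 11 = \left(- \frac{696}{5}\right) 11 = - \frac{7656}{5}$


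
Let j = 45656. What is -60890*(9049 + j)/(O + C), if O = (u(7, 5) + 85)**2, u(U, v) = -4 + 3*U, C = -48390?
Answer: 555164575/6331 ≈ 87690.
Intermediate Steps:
O = 10404 (O = ((-4 + 3*7) + 85)**2 = ((-4 + 21) + 85)**2 = (17 + 85)**2 = 102**2 = 10404)
-60890*(9049 + j)/(O + C) = -60890*(9049 + 45656)/(10404 - 48390) = -60890/((-37986/54705)) = -60890/((-37986*1/54705)) = -60890/(-12662/18235) = -60890*(-18235/12662) = 555164575/6331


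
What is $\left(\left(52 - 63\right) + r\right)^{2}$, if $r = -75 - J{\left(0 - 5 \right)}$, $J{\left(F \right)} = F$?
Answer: $6561$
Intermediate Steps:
$r = -70$ ($r = -75 - \left(0 - 5\right) = -75 - -5 = -75 + 5 = -70$)
$\left(\left(52 - 63\right) + r\right)^{2} = \left(\left(52 - 63\right) - 70\right)^{2} = \left(-11 - 70\right)^{2} = \left(-81\right)^{2} = 6561$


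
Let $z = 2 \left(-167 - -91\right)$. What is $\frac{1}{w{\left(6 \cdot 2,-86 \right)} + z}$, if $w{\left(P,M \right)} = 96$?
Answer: $- \frac{1}{56} \approx -0.017857$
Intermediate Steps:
$z = -152$ ($z = 2 \left(-167 + 91\right) = 2 \left(-76\right) = -152$)
$\frac{1}{w{\left(6 \cdot 2,-86 \right)} + z} = \frac{1}{96 - 152} = \frac{1}{-56} = - \frac{1}{56}$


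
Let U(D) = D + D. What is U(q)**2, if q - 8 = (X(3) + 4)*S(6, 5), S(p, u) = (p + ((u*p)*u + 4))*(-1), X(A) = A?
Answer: 4946176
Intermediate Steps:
S(p, u) = -4 - p - p*u**2 (S(p, u) = (p + ((p*u)*u + 4))*(-1) = (p + (p*u**2 + 4))*(-1) = (p + (4 + p*u**2))*(-1) = (4 + p + p*u**2)*(-1) = -4 - p - p*u**2)
q = -1112 (q = 8 + (3 + 4)*(-4 - 1*6 - 1*6*5**2) = 8 + 7*(-4 - 6 - 1*6*25) = 8 + 7*(-4 - 6 - 150) = 8 + 7*(-160) = 8 - 1120 = -1112)
U(D) = 2*D
U(q)**2 = (2*(-1112))**2 = (-2224)**2 = 4946176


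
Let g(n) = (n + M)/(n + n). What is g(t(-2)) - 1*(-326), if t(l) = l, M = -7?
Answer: 1313/4 ≈ 328.25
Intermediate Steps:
g(n) = (-7 + n)/(2*n) (g(n) = (n - 7)/(n + n) = (-7 + n)/((2*n)) = (-7 + n)*(1/(2*n)) = (-7 + n)/(2*n))
g(t(-2)) - 1*(-326) = (½)*(-7 - 2)/(-2) - 1*(-326) = (½)*(-½)*(-9) + 326 = 9/4 + 326 = 1313/4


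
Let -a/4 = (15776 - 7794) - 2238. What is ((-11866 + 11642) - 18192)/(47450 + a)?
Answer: -9208/12237 ≈ -0.75247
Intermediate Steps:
a = -22976 (a = -4*((15776 - 7794) - 2238) = -4*(7982 - 2238) = -4*5744 = -22976)
((-11866 + 11642) - 18192)/(47450 + a) = ((-11866 + 11642) - 18192)/(47450 - 22976) = (-224 - 18192)/24474 = -18416*1/24474 = -9208/12237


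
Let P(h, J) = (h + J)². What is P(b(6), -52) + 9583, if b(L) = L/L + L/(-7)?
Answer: 601336/49 ≈ 12272.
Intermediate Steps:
b(L) = 1 - L/7 (b(L) = 1 + L*(-⅐) = 1 - L/7)
P(h, J) = (J + h)²
P(b(6), -52) + 9583 = (-52 + (1 - ⅐*6))² + 9583 = (-52 + (1 - 6/7))² + 9583 = (-52 + ⅐)² + 9583 = (-363/7)² + 9583 = 131769/49 + 9583 = 601336/49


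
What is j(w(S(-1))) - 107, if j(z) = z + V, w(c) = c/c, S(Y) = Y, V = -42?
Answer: -148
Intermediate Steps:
w(c) = 1
j(z) = -42 + z (j(z) = z - 42 = -42 + z)
j(w(S(-1))) - 107 = (-42 + 1) - 107 = -41 - 107 = -148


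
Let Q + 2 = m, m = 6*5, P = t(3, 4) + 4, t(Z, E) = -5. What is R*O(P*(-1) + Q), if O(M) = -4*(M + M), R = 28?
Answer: -6496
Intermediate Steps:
P = -1 (P = -5 + 4 = -1)
m = 30
Q = 28 (Q = -2 + 30 = 28)
O(M) = -8*M
R*O(P*(-1) + Q) = 28*(-8*(-1*(-1) + 28)) = 28*(-8*(1 + 28)) = 28*(-8*29) = 28*(-232) = -6496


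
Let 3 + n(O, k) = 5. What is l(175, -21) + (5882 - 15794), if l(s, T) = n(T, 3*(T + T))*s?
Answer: -9562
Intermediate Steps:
n(O, k) = 2 (n(O, k) = -3 + 5 = 2)
l(s, T) = 2*s
l(175, -21) + (5882 - 15794) = 2*175 + (5882 - 15794) = 350 - 9912 = -9562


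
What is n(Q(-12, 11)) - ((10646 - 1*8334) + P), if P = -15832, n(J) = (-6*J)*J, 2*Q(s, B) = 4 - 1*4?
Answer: 13520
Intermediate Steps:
Q(s, B) = 0 (Q(s, B) = (4 - 1*4)/2 = (4 - 4)/2 = (1/2)*0 = 0)
n(J) = -6*J**2
n(Q(-12, 11)) - ((10646 - 1*8334) + P) = -6*0**2 - ((10646 - 1*8334) - 15832) = -6*0 - ((10646 - 8334) - 15832) = 0 - (2312 - 15832) = 0 - 1*(-13520) = 0 + 13520 = 13520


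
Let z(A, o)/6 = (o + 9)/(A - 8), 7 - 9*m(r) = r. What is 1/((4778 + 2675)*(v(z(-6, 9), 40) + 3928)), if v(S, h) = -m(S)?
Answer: 63/1843581533 ≈ 3.4173e-8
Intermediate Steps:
m(r) = 7/9 - r/9
z(A, o) = 6*(9 + o)/(-8 + A) (z(A, o) = 6*((o + 9)/(A - 8)) = 6*((9 + o)/(-8 + A)) = 6*(9 + o)/(-8 + A))
v(S, h) = -7/9 + S/9 (v(S, h) = -(7/9 - S/9) = -7/9 + S/9)
1/((4778 + 2675)*(v(z(-6, 9), 40) + 3928)) = 1/((4778 + 2675)*((-7/9 + (6*(9 + 9)/(-8 - 6))/9) + 3928)) = 1/(7453*((-7/9 + (6*18/(-14))/9) + 3928)) = 1/(7453*((-7/9 + (6*(-1/14)*18)/9) + 3928)) = 1/(7453*((-7/9 + (⅑)*(-54/7)) + 3928)) = 1/(7453*((-7/9 - 6/7) + 3928)) = 1/(7453*(-103/63 + 3928)) = 1/(7453*(247361/63)) = 1/(1843581533/63) = 63/1843581533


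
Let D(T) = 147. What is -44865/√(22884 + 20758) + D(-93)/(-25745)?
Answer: -147/25745 - 44865*√43642/43642 ≈ -214.77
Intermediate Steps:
-44865/√(22884 + 20758) + D(-93)/(-25745) = -44865/√(22884 + 20758) + 147/(-25745) = -44865*√43642/43642 + 147*(-1/25745) = -44865*√43642/43642 - 147/25745 = -147/25745 - 44865*√43642/43642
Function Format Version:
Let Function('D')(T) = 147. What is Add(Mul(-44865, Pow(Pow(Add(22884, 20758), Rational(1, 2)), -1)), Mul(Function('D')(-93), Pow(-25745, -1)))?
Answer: Add(Rational(-147, 25745), Mul(Rational(-44865, 43642), Pow(43642, Rational(1, 2)))) ≈ -214.77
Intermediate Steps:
Add(Mul(-44865, Pow(Pow(Add(22884, 20758), Rational(1, 2)), -1)), Mul(Function('D')(-93), Pow(-25745, -1))) = Add(Mul(-44865, Pow(Pow(Add(22884, 20758), Rational(1, 2)), -1)), Mul(147, Pow(-25745, -1))) = Add(Mul(-44865, Pow(Pow(43642, Rational(1, 2)), -1)), Mul(147, Rational(-1, 25745))) = Add(Mul(-44865, Mul(Rational(1, 43642), Pow(43642, Rational(1, 2)))), Rational(-147, 25745)) = Add(Mul(Rational(-44865, 43642), Pow(43642, Rational(1, 2))), Rational(-147, 25745)) = Add(Rational(-147, 25745), Mul(Rational(-44865, 43642), Pow(43642, Rational(1, 2))))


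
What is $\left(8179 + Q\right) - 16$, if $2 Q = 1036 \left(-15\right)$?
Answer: $393$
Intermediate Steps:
$Q = -7770$ ($Q = \frac{1036 \left(-15\right)}{2} = \frac{1}{2} \left(-15540\right) = -7770$)
$\left(8179 + Q\right) - 16 = \left(8179 - 7770\right) - 16 = 409 - 16 = 393$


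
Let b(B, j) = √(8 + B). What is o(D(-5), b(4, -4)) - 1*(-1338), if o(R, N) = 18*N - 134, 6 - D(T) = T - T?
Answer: 1204 + 36*√3 ≈ 1266.4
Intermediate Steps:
D(T) = 6 (D(T) = 6 - (T - T) = 6 - 1*0 = 6 + 0 = 6)
o(R, N) = -134 + 18*N
o(D(-5), b(4, -4)) - 1*(-1338) = (-134 + 18*√(8 + 4)) - 1*(-1338) = (-134 + 18*√12) + 1338 = (-134 + 18*(2*√3)) + 1338 = (-134 + 36*√3) + 1338 = 1204 + 36*√3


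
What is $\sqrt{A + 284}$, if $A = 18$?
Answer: $\sqrt{302} \approx 17.378$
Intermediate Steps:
$\sqrt{A + 284} = \sqrt{18 + 284} = \sqrt{302}$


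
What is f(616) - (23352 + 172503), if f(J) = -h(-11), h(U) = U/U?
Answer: -195856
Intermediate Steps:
h(U) = 1
f(J) = -1 (f(J) = -1*1 = -1)
f(616) - (23352 + 172503) = -1 - (23352 + 172503) = -1 - 1*195855 = -1 - 195855 = -195856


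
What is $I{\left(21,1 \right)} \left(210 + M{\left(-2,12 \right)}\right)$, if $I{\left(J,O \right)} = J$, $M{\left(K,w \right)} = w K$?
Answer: $3906$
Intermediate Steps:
$M{\left(K,w \right)} = K w$
$I{\left(21,1 \right)} \left(210 + M{\left(-2,12 \right)}\right) = 21 \left(210 - 24\right) = 21 \cdot 186 = 3906$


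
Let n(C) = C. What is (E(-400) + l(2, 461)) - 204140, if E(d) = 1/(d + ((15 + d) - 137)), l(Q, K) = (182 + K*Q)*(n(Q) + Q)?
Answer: -184145529/922 ≈ -1.9972e+5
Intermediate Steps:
l(Q, K) = 2*Q*(182 + K*Q) (l(Q, K) = (182 + K*Q)*(Q + Q) = (182 + K*Q)*(2*Q) = 2*Q*(182 + K*Q))
E(d) = 1/(-122 + 2*d) (E(d) = 1/(d + (-122 + d)) = 1/(-122 + 2*d))
(E(-400) + l(2, 461)) - 204140 = (1/(2*(-61 - 400)) + 2*2*(182 + 461*2)) - 204140 = ((1/2)/(-461) + 2*2*(182 + 922)) - 204140 = ((1/2)*(-1/461) + 2*2*1104) - 204140 = (-1/922 + 4416) - 204140 = 4071551/922 - 204140 = -184145529/922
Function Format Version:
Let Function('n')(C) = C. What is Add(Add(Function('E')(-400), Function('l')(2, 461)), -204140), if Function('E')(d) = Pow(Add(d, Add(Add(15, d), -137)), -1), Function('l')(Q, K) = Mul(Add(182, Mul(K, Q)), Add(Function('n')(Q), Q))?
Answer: Rational(-184145529, 922) ≈ -1.9972e+5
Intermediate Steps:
Function('l')(Q, K) = Mul(2, Q, Add(182, Mul(K, Q))) (Function('l')(Q, K) = Mul(Add(182, Mul(K, Q)), Add(Q, Q)) = Mul(Add(182, Mul(K, Q)), Mul(2, Q)) = Mul(2, Q, Add(182, Mul(K, Q))))
Function('E')(d) = Pow(Add(-122, Mul(2, d)), -1) (Function('E')(d) = Pow(Add(d, Add(-122, d)), -1) = Pow(Add(-122, Mul(2, d)), -1))
Add(Add(Function('E')(-400), Function('l')(2, 461)), -204140) = Add(Add(Mul(Rational(1, 2), Pow(Add(-61, -400), -1)), Mul(2, 2, Add(182, Mul(461, 2)))), -204140) = Add(Add(Mul(Rational(1, 2), Pow(-461, -1)), Mul(2, 2, Add(182, 922))), -204140) = Add(Add(Mul(Rational(1, 2), Rational(-1, 461)), Mul(2, 2, 1104)), -204140) = Add(Add(Rational(-1, 922), 4416), -204140) = Add(Rational(4071551, 922), -204140) = Rational(-184145529, 922)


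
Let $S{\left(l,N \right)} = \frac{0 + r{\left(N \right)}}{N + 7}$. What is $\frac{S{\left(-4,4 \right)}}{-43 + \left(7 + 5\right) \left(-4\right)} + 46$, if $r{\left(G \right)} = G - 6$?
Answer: $\frac{46048}{1001} \approx 46.002$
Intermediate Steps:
$r{\left(G \right)} = -6 + G$ ($r{\left(G \right)} = G - 6 = -6 + G$)
$S{\left(l,N \right)} = \frac{-6 + N}{7 + N}$ ($S{\left(l,N \right)} = \frac{0 + \left(-6 + N\right)}{N + 7} = \frac{-6 + N}{7 + N}$)
$\frac{S{\left(-4,4 \right)}}{-43 + \left(7 + 5\right) \left(-4\right)} + 46 = \frac{\frac{1}{7 + 4} \left(-6 + 4\right)}{-43 + \left(7 + 5\right) \left(-4\right)} + 46 = \frac{\frac{1}{11} \left(-2\right)}{-43 + 12 \left(-4\right)} + 46 = \frac{\frac{1}{11} \left(-2\right)}{-43 - 48} + 46 = \frac{1}{-91} \left(- \frac{2}{11}\right) + 46 = \left(- \frac{1}{91}\right) \left(- \frac{2}{11}\right) + 46 = \frac{2}{1001} + 46 = \frac{46048}{1001}$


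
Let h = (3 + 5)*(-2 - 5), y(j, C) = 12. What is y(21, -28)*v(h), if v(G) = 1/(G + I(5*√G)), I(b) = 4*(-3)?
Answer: -3/17 ≈ -0.17647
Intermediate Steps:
I(b) = -12
h = -56 (h = 8*(-7) = -56)
v(G) = 1/(-12 + G) (v(G) = 1/(G - 12) = 1/(-12 + G))
y(21, -28)*v(h) = 12/(-12 - 56) = 12/(-68) = 12*(-1/68) = -3/17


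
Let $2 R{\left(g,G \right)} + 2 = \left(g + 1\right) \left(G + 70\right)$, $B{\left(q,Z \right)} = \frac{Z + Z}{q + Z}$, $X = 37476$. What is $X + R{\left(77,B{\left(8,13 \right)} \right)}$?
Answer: $\frac{281773}{7} \approx 40253.0$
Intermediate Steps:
$B{\left(q,Z \right)} = \frac{2 Z}{Z + q}$
$R{\left(g,G \right)} = -1 + \frac{\left(1 + g\right) \left(70 + G\right)}{2}$ ($R{\left(g,G \right)} = -1 + \frac{\left(g + 1\right) \left(G + 70\right)}{2} = -1 + \frac{\left(1 + g\right) \left(70 + G\right)}{2}$)
$X + R{\left(77,B{\left(8,13 \right)} \right)} = 37476 + \left(34 + \frac{2 \cdot 13 \frac{1}{13 + 8}}{2} + 35 \cdot 77 + \frac{1}{2} \cdot 2 \cdot 13 \frac{1}{13 + 8} \cdot 77\right) = 37476 + \left(34 + \frac{2 \cdot 13 \cdot \frac{1}{21}}{2} + 2695 + \frac{1}{2} \cdot 2 \cdot 13 \cdot \frac{1}{21} \cdot 77\right) = 37476 + \left(34 + \frac{1}{2} \cdot \frac{26}{21} + 2695 + \frac{1}{2} \cdot \frac{26}{21} \cdot 77\right) = 37476 + \left(34 + \frac{13}{21} + 2695 + \frac{143}{3}\right) = 37476 + \frac{19441}{7} = \frac{281773}{7}$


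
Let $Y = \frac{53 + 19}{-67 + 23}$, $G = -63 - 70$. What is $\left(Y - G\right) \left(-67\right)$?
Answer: $- \frac{96815}{11} \approx -8801.4$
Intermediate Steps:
$G = -133$ ($G = -63 - 70 = -133$)
$Y = - \frac{18}{11}$ ($Y = \frac{72}{-44} = 72 \left(- \frac{1}{44}\right) = - \frac{18}{11} \approx -1.6364$)
$\left(Y - G\right) \left(-67\right) = \left(- \frac{18}{11} - -133\right) \left(-67\right) = \left(- \frac{18}{11} + 133\right) \left(-67\right) = \frac{1445}{11} \left(-67\right) = - \frac{96815}{11}$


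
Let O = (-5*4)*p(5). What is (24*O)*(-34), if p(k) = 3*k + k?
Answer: 326400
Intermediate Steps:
p(k) = 4*k
O = -400 (O = (-5*4)*(4*5) = -20*20 = -400)
(24*O)*(-34) = (24*(-400))*(-34) = -9600*(-34) = 326400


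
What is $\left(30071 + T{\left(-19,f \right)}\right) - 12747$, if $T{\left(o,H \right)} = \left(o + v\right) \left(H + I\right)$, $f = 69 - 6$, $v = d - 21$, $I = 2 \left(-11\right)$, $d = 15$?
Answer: $16299$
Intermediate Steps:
$I = -22$
$v = -6$ ($v = 15 - 21 = -6$)
$f = 63$
$T{\left(o,H \right)} = \left(-22 + H\right) \left(-6 + o\right)$ ($T{\left(o,H \right)} = \left(o - 6\right) \left(H - 22\right) = \left(-6 + o\right) \left(-22 + H\right) = \left(-22 + H\right) \left(-6 + o\right)$)
$\left(30071 + T{\left(-19,f \right)}\right) - 12747 = \left(30071 + \left(132 - -418 - 378 + 63 \left(-19\right)\right)\right) - 12747 = \left(30071 + \left(132 + 418 - 378 - 1197\right)\right) - 12747 = \left(30071 - 1025\right) - 12747 = 29046 - 12747 = 16299$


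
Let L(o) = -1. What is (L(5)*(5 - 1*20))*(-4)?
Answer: -60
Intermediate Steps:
(L(5)*(5 - 1*20))*(-4) = -(5 - 1*20)*(-4) = -(5 - 20)*(-4) = -1*(-15)*(-4) = 15*(-4) = -60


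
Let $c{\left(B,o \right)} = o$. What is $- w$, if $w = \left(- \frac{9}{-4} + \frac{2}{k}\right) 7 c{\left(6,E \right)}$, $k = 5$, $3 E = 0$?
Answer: $0$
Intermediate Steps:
$E = 0$ ($E = \frac{1}{3} \cdot 0 = 0$)
$w = 0$ ($w = \left(- \frac{9}{-4} + \frac{2}{5}\right) 7 \cdot 0 = \left(\left(-9\right) \left(- \frac{1}{4}\right) + 2 \cdot \frac{1}{5}\right) 7 \cdot 0 = \left(\frac{9}{4} + \frac{2}{5}\right) 7 \cdot 0 = \frac{53}{20} \cdot 7 \cdot 0 = \frac{371}{20} \cdot 0 = 0$)
$- w = \left(-1\right) 0 = 0$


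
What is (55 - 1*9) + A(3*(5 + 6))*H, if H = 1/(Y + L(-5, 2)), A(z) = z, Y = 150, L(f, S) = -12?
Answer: 2127/46 ≈ 46.239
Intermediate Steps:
H = 1/138 (H = 1/(150 - 12) = 1/138 ≈ 0.0072464)
(55 - 1*9) + A(3*(5 + 6))*H = (55 - 1*9) + (3*(5 + 6))*(1/138) = (55 - 9) + (3*11)*(1/138) = 46 + 33*(1/138) = 46 + 11/46 = 2127/46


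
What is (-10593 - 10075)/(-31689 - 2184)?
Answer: 20668/33873 ≈ 0.61016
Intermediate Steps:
(-10593 - 10075)/(-31689 - 2184) = -20668/(-33873) = -20668*(-1/33873) = 20668/33873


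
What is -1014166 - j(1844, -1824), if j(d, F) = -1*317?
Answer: -1013849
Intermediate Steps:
j(d, F) = -317
-1014166 - j(1844, -1824) = -1014166 - 1*(-317) = -1014166 + 317 = -1013849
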